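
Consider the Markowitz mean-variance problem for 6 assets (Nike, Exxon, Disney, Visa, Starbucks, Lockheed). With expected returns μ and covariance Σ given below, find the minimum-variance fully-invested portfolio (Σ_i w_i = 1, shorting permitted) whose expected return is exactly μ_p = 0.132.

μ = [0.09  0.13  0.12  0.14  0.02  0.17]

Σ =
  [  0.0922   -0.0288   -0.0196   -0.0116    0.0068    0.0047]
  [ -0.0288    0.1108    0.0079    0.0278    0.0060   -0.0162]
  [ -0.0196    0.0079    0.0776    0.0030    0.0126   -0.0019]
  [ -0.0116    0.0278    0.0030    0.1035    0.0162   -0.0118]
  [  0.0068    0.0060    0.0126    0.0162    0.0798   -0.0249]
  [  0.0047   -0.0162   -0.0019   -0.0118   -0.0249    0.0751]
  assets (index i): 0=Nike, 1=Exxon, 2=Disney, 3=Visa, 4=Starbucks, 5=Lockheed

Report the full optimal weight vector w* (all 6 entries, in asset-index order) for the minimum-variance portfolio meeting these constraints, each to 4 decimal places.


0.1898  0.1637  0.1892  0.1442  0.0165  0.2965

x=Σ⁻¹μ = [1.8637  1.5865  1.8245  1.3607  0.2967  2.8476]
y=Σ⁻¹𝟙 = [16.7955  12.7239  13.9513  8.0976  12.8128  20.8826]
a=μᵀx=1.273451  b=𝟙ᵀx=9.779814  c=𝟙ᵀy=85.263619  D=ac−b²=12.934303
λ₁=(c·0.132−b)/D = (85.263619·0.132−9.779814)/12.934303 = 0.114037
λ₂=(a−b·0.132)/D = (1.273451−9.779814·0.132)/12.934303 = -0.001352
w* = 0.114037·x + -0.001352·y:
  w_0 = 0.114037·1.8637 + -0.001352·16.7955 = 0.1898  (Nike)
  w_1 = 0.114037·1.5865 + -0.001352·12.7239 = 0.1637  (Exxon)
  w_2 = 0.114037·1.8245 + -0.001352·13.9513 = 0.1892  (Disney)
  w_3 = 0.114037·1.3607 + -0.001352·8.0976 = 0.1442  (Visa)
  w_4 = 0.114037·0.2967 + -0.001352·12.8128 = 0.0165  (Starbucks)
  w_5 = 0.114037·2.8476 + -0.001352·20.8826 = 0.2965  (Lockheed)
Σw_i=1.0000  μᵀw=0.1320
σ²=wᵀΣw=λ₁·μ_p+λ₂ = 0.114037·0.132 + -0.001352 = 0.013701 ≈ 0.0137


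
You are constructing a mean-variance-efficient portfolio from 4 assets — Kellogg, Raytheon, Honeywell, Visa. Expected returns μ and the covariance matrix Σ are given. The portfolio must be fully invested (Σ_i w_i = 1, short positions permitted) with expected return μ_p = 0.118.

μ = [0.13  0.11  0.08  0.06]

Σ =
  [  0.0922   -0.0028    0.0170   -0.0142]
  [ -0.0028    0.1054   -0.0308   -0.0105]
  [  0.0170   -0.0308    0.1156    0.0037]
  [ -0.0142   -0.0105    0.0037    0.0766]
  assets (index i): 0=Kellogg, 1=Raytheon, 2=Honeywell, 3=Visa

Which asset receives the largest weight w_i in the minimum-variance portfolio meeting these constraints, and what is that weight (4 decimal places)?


Kellogg (0.5520)

p=Σ⁻¹μ = [1.4905  1.4438  0.8185  1.2180]
q=Σ⁻¹𝟙 = [11.9859  14.4579  10.2034  16.7657]
a=μᵀp=0.491138  b=𝟙ᵀp=4.970750  c=𝟙ᵀq=53.412913  D=ac−b²=1.524748
λ₁=(c·0.118−b)/D = (53.412913·0.118−4.970750)/1.524748 = 0.873570
λ₂=(a−b·0.118)/D = (0.491138−4.970750·0.118)/1.524748 = -0.062575
w* = 0.873570·p + -0.062575·q:
  w_0 = 0.873570·1.4905 + -0.062575·11.9859 = 0.5520  (Kellogg)
  w_1 = 0.873570·1.4438 + -0.062575·14.4579 = 0.3565  (Raytheon)
  w_2 = 0.873570·0.8185 + -0.062575·10.2034 = 0.0766  (Honeywell)
  w_3 = 0.873570·1.2180 + -0.062575·16.7657 = 0.0149  (Visa)
Σw_i=1.0000  μᵀw=0.1180
σ²=wᵀΣw=λ₁·μ_p+λ₂ = 0.873570·0.118 + -0.062575 = 0.040507 ≈ 0.0405


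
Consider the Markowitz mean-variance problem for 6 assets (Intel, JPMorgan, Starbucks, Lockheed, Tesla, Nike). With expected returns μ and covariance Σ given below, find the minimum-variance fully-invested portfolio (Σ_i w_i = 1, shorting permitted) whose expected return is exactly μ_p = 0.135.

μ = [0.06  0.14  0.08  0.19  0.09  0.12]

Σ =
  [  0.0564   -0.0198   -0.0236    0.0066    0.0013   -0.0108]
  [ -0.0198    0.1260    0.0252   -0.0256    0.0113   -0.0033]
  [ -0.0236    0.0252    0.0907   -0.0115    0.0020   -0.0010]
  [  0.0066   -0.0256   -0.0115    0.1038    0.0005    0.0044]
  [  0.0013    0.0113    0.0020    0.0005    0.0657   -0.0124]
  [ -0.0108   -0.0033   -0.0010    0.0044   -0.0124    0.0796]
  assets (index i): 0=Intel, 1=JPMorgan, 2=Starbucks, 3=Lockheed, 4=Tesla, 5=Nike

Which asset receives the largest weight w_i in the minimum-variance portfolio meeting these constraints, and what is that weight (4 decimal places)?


Lockheed (0.3248)

x=Σ⁻¹μ = [2.2569  1.5675  1.2949  2.1259  1.3759  1.9918]
y=Σ⁻¹𝟙 = [30.7348  10.6883  17.3555  11.3475  15.7882  19.2262]
a=μᵀx=1.225237  b=𝟙ᵀx=10.613001  c=𝟙ᵀy=105.140546  D=ac−b²=16.186241
λ₁=(c·0.135−b)/D = (105.140546·0.135−10.613001)/16.186241 = 0.221236
λ₂=(a−b·0.135)/D = (1.225237−10.613001·0.135)/16.186241 = -0.012821
w* = 0.221236·x + -0.012821·y:
  w_0 = 0.221236·2.2569 + -0.012821·30.7348 = 0.1053  (Intel)
  w_1 = 0.221236·1.5675 + -0.012821·10.6883 = 0.2098  (JPMorgan)
  w_2 = 0.221236·1.2949 + -0.012821·17.3555 = 0.0640  (Starbucks)
  w_3 = 0.221236·2.1259 + -0.012821·11.3475 = 0.3248  (Lockheed)
  w_4 = 0.221236·1.3759 + -0.012821·15.7882 = 0.1020  (Tesla)
  w_5 = 0.221236·1.9918 + -0.012821·19.2262 = 0.1942  (Nike)
Σw_i=1.0000  μᵀw=0.1350
σ²=wᵀΣw=λ₁·μ_p+λ₂ = 0.221236·0.135 + -0.012821 = 0.017046 ≈ 0.0170


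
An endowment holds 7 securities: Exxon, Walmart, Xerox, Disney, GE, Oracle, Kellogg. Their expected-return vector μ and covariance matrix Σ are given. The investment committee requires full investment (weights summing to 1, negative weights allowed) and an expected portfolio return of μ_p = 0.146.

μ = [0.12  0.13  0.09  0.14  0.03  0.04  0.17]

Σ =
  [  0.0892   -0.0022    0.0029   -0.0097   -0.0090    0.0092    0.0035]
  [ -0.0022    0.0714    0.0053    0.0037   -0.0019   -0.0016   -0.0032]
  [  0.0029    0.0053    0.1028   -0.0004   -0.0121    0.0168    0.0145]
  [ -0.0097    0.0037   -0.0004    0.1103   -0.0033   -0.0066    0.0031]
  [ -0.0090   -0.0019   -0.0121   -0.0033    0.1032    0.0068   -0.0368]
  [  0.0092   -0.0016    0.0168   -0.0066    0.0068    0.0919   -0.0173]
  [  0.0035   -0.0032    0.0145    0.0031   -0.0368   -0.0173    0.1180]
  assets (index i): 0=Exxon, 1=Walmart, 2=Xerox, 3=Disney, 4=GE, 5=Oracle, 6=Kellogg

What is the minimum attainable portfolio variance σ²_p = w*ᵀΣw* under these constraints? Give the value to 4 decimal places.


0.0270

x=Σ⁻¹μ = [1.5108  1.8814  0.5326  1.3594  1.1647  0.5682  1.7923]
y=Σ⁻¹𝟙 = [12.4803  14.6558  6.8429  10.4415  16.5067  10.8230  14.1213]
a=μᵀx=1.026475  b=𝟙ᵀx=8.809306  c=𝟙ᵀy=85.871558  D=ac−b²=10.541112
λ₁=(c·0.146−b)/D = (85.871558·0.146−8.809306)/10.541112 = 0.353657
λ₂=(a−b·0.146)/D = (1.026475−8.809306·0.146)/10.541112 = -0.024635
w* = 0.353657·x + -0.024635·y:
  w_0 = 0.353657·1.5108 + -0.024635·12.4803 = 0.2268  (Exxon)
  w_1 = 0.353657·1.8814 + -0.024635·14.6558 = 0.3043  (Walmart)
  w_2 = 0.353657·0.5326 + -0.024635·6.8429 = 0.0198  (Xerox)
  w_3 = 0.353657·1.3594 + -0.024635·10.4415 = 0.2235  (Disney)
  w_4 = 0.353657·1.1647 + -0.024635·16.5067 = 0.0052  (GE)
  w_5 = 0.353657·0.5682 + -0.024635·10.8230 = -0.0657  (Oracle)
  w_6 = 0.353657·1.7923 + -0.024635·14.1213 = 0.2860  (Kellogg)
Σw_i=1.0000  μᵀw=0.1460
σ²=wᵀΣw=λ₁·μ_p+λ₂ = 0.353657·0.146 + -0.024635 = 0.026999 ≈ 0.0270


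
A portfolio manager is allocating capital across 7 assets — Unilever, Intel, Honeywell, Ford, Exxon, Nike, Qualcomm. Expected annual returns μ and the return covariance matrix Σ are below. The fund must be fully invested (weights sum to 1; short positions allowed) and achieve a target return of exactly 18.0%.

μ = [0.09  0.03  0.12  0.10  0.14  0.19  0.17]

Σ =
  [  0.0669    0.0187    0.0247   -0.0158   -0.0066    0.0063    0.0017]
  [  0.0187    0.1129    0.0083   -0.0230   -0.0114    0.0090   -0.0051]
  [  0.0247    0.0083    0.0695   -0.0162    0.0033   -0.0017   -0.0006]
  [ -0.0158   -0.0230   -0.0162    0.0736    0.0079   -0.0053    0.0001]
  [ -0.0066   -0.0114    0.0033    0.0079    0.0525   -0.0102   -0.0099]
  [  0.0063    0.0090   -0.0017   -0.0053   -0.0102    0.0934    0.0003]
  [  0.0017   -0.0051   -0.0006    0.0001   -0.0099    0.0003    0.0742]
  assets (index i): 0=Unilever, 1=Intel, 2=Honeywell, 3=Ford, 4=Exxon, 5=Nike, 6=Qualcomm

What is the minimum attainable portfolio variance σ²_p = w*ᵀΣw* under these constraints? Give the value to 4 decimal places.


p=Σ⁻¹μ = [1.0679  0.6552  1.6367  1.9429  3.5428  2.4171  2.7852]
q=Σ⁻¹𝟙 = [12.6431  12.4545  12.6115  21.1678  25.1296  12.7728  17.4181]
a=μᵀp=1.935178  b=𝟙ᵀp=14.047745  c=𝟙ᵀq=114.197508  D=ac−b²=23.653399
λ₁=(c·0.180−b)/D = (114.197508·0.180−14.047745)/23.653399 = 0.275132
λ₂=(a−b·0.180)/D = (1.935178−14.047745·0.180)/23.653399 = -0.025088
w* = 0.275132·p + -0.025088·q:
  w_0 = 0.275132·1.0679 + -0.025088·12.6431 = -0.0234  (Unilever)
  w_1 = 0.275132·0.6552 + -0.025088·12.4545 = -0.1322  (Intel)
  w_2 = 0.275132·1.6367 + -0.025088·12.6115 = 0.1339  (Honeywell)
  w_3 = 0.275132·1.9429 + -0.025088·21.1678 = 0.0035  (Ford)
  w_4 = 0.275132·3.5428 + -0.025088·25.1296 = 0.3443  (Exxon)
  w_5 = 0.275132·2.4171 + -0.025088·12.7728 = 0.3446  (Nike)
  w_6 = 0.275132·2.7852 + -0.025088·17.4181 = 0.3293  (Qualcomm)
Σw_i=1.0000  μᵀw=0.1800
σ²=wᵀΣw=λ₁·μ_p+λ₂ = 0.275132·0.180 + -0.025088 = 0.024436 ≈ 0.0244

0.0244


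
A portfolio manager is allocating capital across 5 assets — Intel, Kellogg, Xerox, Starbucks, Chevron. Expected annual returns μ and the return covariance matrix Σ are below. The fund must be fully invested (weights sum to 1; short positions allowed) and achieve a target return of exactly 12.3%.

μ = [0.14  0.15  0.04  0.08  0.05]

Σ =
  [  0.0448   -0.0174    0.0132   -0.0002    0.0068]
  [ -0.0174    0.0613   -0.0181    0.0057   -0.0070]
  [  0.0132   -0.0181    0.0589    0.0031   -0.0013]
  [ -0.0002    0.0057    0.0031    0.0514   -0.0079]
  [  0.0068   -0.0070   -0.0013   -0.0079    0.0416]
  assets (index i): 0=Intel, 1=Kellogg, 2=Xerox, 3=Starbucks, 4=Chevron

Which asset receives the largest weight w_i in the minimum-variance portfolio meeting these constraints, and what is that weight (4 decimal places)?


u=Σ⁻¹μ = [4.1712  3.9486  0.9214  1.3037  1.4609]
v=Σ⁻¹𝟙 = [23.7383  30.7557  20.7407  19.4470  29.6746]
a=μᵀu=1.390463  b=𝟙ᵀu=11.805834  c=𝟙ᵀv=124.356241  D=ac−b²=33.535061
λ₁=(c·0.123−b)/D = (124.356241·0.123−11.805834)/33.535061 = 0.104070
λ₂=(a−b·0.123)/D = (1.390463−11.805834·0.123)/33.535061 = -0.001839
w* = 0.104070·u + -0.001839·v:
  w_0 = 0.104070·4.1712 + -0.001839·23.7383 = 0.3905  (Intel)
  w_1 = 0.104070·3.9486 + -0.001839·30.7557 = 0.3544  (Kellogg)
  w_2 = 0.104070·0.9214 + -0.001839·20.7407 = 0.0578  (Xerox)
  w_3 = 0.104070·1.3037 + -0.001839·19.4470 = 0.0999  (Starbucks)
  w_4 = 0.104070·1.4609 + -0.001839·29.6746 = 0.0975  (Chevron)
Σw_i=1.0000  μᵀw=0.1230
σ²=wᵀΣw=λ₁·μ_p+λ₂ = 0.104070·0.123 + -0.001839 = 0.010962 ≈ 0.0110

Intel (0.3905)


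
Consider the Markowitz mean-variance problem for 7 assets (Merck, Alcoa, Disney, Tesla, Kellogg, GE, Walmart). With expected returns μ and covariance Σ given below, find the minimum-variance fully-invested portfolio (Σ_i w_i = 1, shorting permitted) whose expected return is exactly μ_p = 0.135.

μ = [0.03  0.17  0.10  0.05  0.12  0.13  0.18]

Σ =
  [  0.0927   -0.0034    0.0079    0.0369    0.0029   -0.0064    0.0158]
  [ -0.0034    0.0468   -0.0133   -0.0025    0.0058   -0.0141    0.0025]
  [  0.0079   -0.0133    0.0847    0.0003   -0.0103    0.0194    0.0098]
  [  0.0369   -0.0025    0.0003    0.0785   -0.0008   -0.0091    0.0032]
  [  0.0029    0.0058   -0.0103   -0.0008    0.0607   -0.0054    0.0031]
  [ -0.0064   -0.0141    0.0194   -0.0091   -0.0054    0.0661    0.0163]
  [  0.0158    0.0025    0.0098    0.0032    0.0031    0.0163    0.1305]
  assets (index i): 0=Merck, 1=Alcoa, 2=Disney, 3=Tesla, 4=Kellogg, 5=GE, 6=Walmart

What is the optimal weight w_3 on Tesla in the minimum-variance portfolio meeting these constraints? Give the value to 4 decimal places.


0.0927

u=Σ⁻¹μ = [-0.0901  4.6033  1.4561  1.1139  1.9972  2.6346  0.7889]
v=Σ⁻¹𝟙 = [6.0475  30.3159  13.0056  13.3589  17.4505  21.1376  1.9909]
a=μᵀu=1.705329  b=𝟙ᵀu=12.503957  c=𝟙ᵀv=103.307026  D=ac−b²=19.823508
λ₁=(c·0.135−b)/D = (103.307026·0.135−12.503957)/19.823508 = 0.072767
λ₂=(a−b·0.135)/D = (1.705329−12.503957·0.135)/19.823508 = 0.000872
w* = 0.072767·u + 0.000872·v:
  w_0 = 0.072767·-0.0901 + 0.000872·6.0475 = -0.0013  (Merck)
  w_1 = 0.072767·4.6033 + 0.000872·30.3159 = 0.3614  (Alcoa)
  w_2 = 0.072767·1.4561 + 0.000872·13.0056 = 0.1173  (Disney)
  w_3 = 0.072767·1.1139 + 0.000872·13.3589 = 0.0927  (Tesla)
  w_4 = 0.072767·1.9972 + 0.000872·17.4505 = 0.1606  (Kellogg)
  w_5 = 0.072767·2.6346 + 0.000872·21.1376 = 0.2102  (GE)
  w_6 = 0.072767·0.7889 + 0.000872·1.9909 = 0.0591  (Walmart)
Σw_i=1.0000  μᵀw=0.1350
σ²=wᵀΣw=λ₁·μ_p+λ₂ = 0.072767·0.135 + 0.000872 = 0.010696 ≈ 0.0107


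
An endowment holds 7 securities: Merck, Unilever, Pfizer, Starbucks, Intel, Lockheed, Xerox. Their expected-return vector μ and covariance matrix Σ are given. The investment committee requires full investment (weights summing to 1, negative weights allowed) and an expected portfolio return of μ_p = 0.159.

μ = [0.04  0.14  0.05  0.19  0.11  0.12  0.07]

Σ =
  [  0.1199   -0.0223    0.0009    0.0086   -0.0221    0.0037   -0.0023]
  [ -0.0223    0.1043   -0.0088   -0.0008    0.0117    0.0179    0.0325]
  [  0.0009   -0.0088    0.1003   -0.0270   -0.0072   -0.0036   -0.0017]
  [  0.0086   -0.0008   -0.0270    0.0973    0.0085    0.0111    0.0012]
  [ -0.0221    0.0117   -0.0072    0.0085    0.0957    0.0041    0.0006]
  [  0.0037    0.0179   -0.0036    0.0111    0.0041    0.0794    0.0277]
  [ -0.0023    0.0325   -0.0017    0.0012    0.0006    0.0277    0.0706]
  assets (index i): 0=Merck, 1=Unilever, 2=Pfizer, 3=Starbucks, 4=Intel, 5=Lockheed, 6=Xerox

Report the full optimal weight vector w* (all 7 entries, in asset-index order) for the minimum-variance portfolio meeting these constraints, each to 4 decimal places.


-0.0286  0.2819  0.1332  0.4780  0.1028  0.1920  -0.1593

u=Σ⁻¹μ = [0.5756  1.3103  1.2714  2.0765  0.9950  0.8894  0.0450]
v=Σ⁻¹𝟙 = [11.1026  8.3688  14.9568  11.7371  11.7775  5.6479  8.5181]
a=μᵀu=0.883892  b=𝟙ᵀu=7.163173  c=𝟙ᵀv=72.108850  D=ac−b²=12.425409
λ₁=(c·0.159−b)/D = (72.108850·0.159−7.163173)/12.425409 = 0.346237
λ₂=(a−b·0.159)/D = (0.883892−7.163173·0.159)/12.425409 = -0.020527
w* = 0.346237·u + -0.020527·v:
  w_0 = 0.346237·0.5756 + -0.020527·11.1026 = -0.0286  (Merck)
  w_1 = 0.346237·1.3103 + -0.020527·8.3688 = 0.2819  (Unilever)
  w_2 = 0.346237·1.2714 + -0.020527·14.9568 = 0.1332  (Pfizer)
  w_3 = 0.346237·2.0765 + -0.020527·11.7371 = 0.4780  (Starbucks)
  w_4 = 0.346237·0.9950 + -0.020527·11.7775 = 0.1028  (Intel)
  w_5 = 0.346237·0.8894 + -0.020527·5.6479 = 0.1920  (Lockheed)
  w_6 = 0.346237·0.0450 + -0.020527·8.5181 = -0.1593  (Xerox)
Σw_i=1.0000  μᵀw=0.1590
σ²=wᵀΣw=λ₁·μ_p+λ₂ = 0.346237·0.159 + -0.020527 = 0.034525 ≈ 0.0345


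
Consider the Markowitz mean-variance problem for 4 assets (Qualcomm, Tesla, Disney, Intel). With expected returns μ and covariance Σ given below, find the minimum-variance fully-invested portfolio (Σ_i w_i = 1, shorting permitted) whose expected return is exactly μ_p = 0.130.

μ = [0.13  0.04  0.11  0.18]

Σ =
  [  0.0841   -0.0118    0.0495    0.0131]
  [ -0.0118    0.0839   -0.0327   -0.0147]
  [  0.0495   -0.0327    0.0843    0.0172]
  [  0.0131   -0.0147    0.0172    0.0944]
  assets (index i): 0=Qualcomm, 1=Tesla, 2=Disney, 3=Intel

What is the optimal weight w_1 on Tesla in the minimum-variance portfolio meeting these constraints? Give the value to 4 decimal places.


0.2078

u=Σ⁻¹μ = [0.9188  1.2700  0.8876  1.8153]
v=Σ⁻¹𝟙 = [4.2141  20.2237  15.1098  10.4046]
a=μᵀu=0.594634  b=𝟙ᵀu=4.891684  c=𝟙ᵀv=49.952149  D=ac−b²=5.774665
λ₁=(c·0.130−b)/D = (49.952149·0.130−4.891684)/5.774665 = 0.277435
λ₂=(a−b·0.130)/D = (0.594634−4.891684·0.130)/5.774665 = -0.007149
w* = 0.277435·u + -0.007149·v:
  w_0 = 0.277435·0.9188 + -0.007149·4.2141 = 0.2248  (Qualcomm)
  w_1 = 0.277435·1.2700 + -0.007149·20.2237 = 0.2078  (Tesla)
  w_2 = 0.277435·0.8876 + -0.007149·15.1098 = 0.1382  (Disney)
  w_3 = 0.277435·1.8153 + -0.007149·10.4046 = 0.4292  (Intel)
Σw_i=1.0000  μᵀw=0.1300
σ²=wᵀΣw=λ₁·μ_p+λ₂ = 0.277435·0.130 + -0.007149 = 0.028917 ≈ 0.0289


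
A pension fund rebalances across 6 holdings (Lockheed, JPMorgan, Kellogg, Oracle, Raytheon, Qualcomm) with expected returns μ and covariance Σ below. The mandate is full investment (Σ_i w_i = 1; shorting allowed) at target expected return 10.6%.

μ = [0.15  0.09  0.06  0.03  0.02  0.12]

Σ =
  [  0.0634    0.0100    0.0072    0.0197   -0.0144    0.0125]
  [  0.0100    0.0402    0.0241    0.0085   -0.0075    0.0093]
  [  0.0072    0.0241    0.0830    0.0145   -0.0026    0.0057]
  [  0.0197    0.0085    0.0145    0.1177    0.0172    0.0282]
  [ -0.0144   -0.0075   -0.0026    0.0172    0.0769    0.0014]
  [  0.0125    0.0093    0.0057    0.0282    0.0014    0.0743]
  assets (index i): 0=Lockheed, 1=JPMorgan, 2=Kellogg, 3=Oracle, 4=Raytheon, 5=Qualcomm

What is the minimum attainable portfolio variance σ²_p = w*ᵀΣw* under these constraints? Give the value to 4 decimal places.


u=Σ⁻¹μ = [2.2890  1.6415  0.1155  -0.7087  0.9882  1.2660]
v=Σ⁻¹𝟙 = [14.7232  19.7201  5.1507  -0.5475  17.8353  7.9903]
a=μᵀu=0.648435  b=𝟙ᵀu=5.591439  c=𝟙ᵀv=64.872004  D=ac−b²=10.801065
λ₁=(c·0.106−b)/D = (64.872004·0.106−5.591439)/10.801065 = 0.118969
λ₂=(a−b·0.106)/D = (0.648435−5.591439·0.106)/10.801065 = 0.005161
w* = 0.118969·u + 0.005161·v:
  w_0 = 0.118969·2.2890 + 0.005161·14.7232 = 0.3483  (Lockheed)
  w_1 = 0.118969·1.6415 + 0.005161·19.7201 = 0.2971  (JPMorgan)
  w_2 = 0.118969·0.1155 + 0.005161·5.1507 = 0.0403  (Kellogg)
  w_3 = 0.118969·-0.7087 + 0.005161·-0.5475 = -0.0871  (Oracle)
  w_4 = 0.118969·0.9882 + 0.005161·17.8353 = 0.2096  (Raytheon)
  w_5 = 0.118969·1.2660 + 0.005161·7.9903 = 0.1919  (Qualcomm)
Σw_i=1.0000  μᵀw=0.1060
σ²=wᵀΣw=λ₁·μ_p+λ₂ = 0.118969·0.106 + 0.005161 = 0.017772 ≈ 0.0178

0.0178


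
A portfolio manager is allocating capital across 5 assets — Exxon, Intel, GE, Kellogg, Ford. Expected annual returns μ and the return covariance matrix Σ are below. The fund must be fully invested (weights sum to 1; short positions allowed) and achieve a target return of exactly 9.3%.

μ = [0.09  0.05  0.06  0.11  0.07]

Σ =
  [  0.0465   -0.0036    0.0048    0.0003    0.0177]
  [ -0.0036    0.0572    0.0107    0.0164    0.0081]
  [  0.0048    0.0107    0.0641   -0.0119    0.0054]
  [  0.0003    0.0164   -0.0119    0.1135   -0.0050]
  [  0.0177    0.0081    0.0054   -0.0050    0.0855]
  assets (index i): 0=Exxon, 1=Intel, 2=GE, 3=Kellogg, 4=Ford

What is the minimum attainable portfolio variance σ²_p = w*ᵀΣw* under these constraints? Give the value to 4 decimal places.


p=Σ⁻¹μ = [1.7133  0.4682  0.8811  1.0080  0.4230]
q=Σ⁻¹𝟙 = [18.7034  12.8657  13.1115  8.5533  6.2772]
a=μᵀp=0.370959  b=𝟙ᵀp=4.493556  c=𝟙ᵀq=59.511199  D=ac−b²=1.884136
λ₁=(c·0.093−b)/D = (59.511199·0.093−4.493556)/1.884136 = 0.552500
λ₂=(a−b·0.093)/D = (0.370959−4.493556·0.093)/1.884136 = -0.024914
w* = 0.552500·p + -0.024914·q:
  w_0 = 0.552500·1.7133 + -0.024914·18.7034 = 0.4806  (Exxon)
  w_1 = 0.552500·0.4682 + -0.024914·12.8657 = -0.0618  (Intel)
  w_2 = 0.552500·0.8811 + -0.024914·13.1115 = 0.1601  (GE)
  w_3 = 0.552500·1.0080 + -0.024914·8.5533 = 0.3438  (Kellogg)
  w_4 = 0.552500·0.4230 + -0.024914·6.2772 = 0.0773  (Ford)
Σw_i=1.0000  μᵀw=0.0930
σ²=wᵀΣw=λ₁·μ_p+λ₂ = 0.552500·0.093 + -0.024914 = 0.026468 ≈ 0.0265

0.0265


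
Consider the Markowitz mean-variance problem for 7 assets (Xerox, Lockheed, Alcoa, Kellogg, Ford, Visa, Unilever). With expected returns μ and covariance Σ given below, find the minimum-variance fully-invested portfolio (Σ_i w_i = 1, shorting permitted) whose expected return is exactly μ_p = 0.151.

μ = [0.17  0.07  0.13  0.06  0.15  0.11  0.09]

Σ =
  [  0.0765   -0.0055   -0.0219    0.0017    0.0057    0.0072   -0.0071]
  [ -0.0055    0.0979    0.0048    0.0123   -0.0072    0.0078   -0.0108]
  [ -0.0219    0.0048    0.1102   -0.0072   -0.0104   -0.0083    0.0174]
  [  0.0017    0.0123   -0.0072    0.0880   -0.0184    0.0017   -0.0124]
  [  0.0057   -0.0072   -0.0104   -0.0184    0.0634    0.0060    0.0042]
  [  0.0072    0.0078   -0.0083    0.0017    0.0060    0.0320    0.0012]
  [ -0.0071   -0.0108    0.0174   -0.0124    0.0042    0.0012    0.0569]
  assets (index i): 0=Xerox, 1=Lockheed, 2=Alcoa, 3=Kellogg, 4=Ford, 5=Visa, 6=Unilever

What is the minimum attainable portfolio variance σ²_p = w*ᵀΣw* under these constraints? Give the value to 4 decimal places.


p=Σ⁻¹μ = [2.5016  0.7365  1.9394  1.3950  2.6043  2.5796  1.4980]
q=Σ⁻¹𝟙 = [15.3560  9.9130  13.3816  17.0115  19.1493  23.6399  19.0755]
a=μᵀp=1.621861  b=𝟙ᵀp=13.254305  c=𝟙ᵀq=117.526758  D=ac−b²=14.935414
λ₁=(c·0.151−b)/D = (117.526758·0.151−13.254305)/14.935414 = 0.300777
λ₂=(a−b·0.151)/D = (1.621861−13.254305·0.151)/14.935414 = -0.025412
w* = 0.300777·p + -0.025412·q:
  w_0 = 0.300777·2.5016 + -0.025412·15.3560 = 0.3622  (Xerox)
  w_1 = 0.300777·0.7365 + -0.025412·9.9130 = -0.0304  (Lockheed)
  w_2 = 0.300777·1.9394 + -0.025412·13.3816 = 0.2433  (Alcoa)
  w_3 = 0.300777·1.3950 + -0.025412·17.0115 = -0.0127  (Kellogg)
  w_4 = 0.300777·2.6043 + -0.025412·19.1493 = 0.2967  (Ford)
  w_5 = 0.300777·2.5796 + -0.025412·23.6399 = 0.1751  (Visa)
  w_6 = 0.300777·1.4980 + -0.025412·19.0755 = -0.0342  (Unilever)
Σw_i=1.0000  μᵀw=0.1510
σ²=wᵀΣw=λ₁·μ_p+λ₂ = 0.300777·0.151 + -0.025412 = 0.020005 ≈ 0.0200

0.0200


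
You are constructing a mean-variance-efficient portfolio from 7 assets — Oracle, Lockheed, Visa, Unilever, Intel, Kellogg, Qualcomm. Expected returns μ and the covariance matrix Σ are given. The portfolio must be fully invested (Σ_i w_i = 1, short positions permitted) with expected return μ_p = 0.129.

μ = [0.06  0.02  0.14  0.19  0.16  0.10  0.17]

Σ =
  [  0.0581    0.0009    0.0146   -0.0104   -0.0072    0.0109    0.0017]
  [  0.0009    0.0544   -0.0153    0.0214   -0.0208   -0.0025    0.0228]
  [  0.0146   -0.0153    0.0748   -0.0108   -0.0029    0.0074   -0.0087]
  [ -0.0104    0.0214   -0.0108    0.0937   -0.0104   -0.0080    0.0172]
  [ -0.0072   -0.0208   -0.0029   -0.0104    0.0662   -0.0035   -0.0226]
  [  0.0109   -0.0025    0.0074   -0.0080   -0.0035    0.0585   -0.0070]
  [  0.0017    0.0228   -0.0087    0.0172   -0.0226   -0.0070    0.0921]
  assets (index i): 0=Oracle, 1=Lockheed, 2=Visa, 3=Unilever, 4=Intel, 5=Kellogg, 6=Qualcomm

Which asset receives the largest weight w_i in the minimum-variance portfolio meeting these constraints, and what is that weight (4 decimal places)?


Intel (0.2595)

p=Σ⁻¹μ = [0.8804  0.7043  2.4499  2.4176  4.2366  2.1655  2.6393]
q=Σ⁻¹𝟙 = [14.3735  27.0770  18.7052  11.0746  33.1809  18.2764  13.1193]
a=μᵀp=2.212346  b=𝟙ᵀp=15.493709  c=𝟙ᵀq=135.806852  D=ac−b²=60.396737
λ₁=(c·0.129−b)/D = (135.806852·0.129−15.493709)/60.396737 = 0.033535
λ₂=(a−b·0.129)/D = (2.212346−15.493709·0.129)/60.396737 = 0.003538
w* = 0.033535·p + 0.003538·q:
  w_0 = 0.033535·0.8804 + 0.003538·14.3735 = 0.0804  (Oracle)
  w_1 = 0.033535·0.7043 + 0.003538·27.0770 = 0.1194  (Lockheed)
  w_2 = 0.033535·2.4499 + 0.003538·18.7052 = 0.1483  (Visa)
  w_3 = 0.033535·2.4176 + 0.003538·11.0746 = 0.1203  (Unilever)
  w_4 = 0.033535·4.2366 + 0.003538·33.1809 = 0.2595  (Intel)
  w_5 = 0.033535·2.1655 + 0.003538·18.2764 = 0.1373  (Kellogg)
  w_6 = 0.033535·2.6393 + 0.003538·13.1193 = 0.1349  (Qualcomm)
Σw_i=1.0000  μᵀw=0.1290
σ²=wᵀΣw=λ₁·μ_p+λ₂ = 0.033535·0.129 + 0.003538 = 0.007864 ≈ 0.0079


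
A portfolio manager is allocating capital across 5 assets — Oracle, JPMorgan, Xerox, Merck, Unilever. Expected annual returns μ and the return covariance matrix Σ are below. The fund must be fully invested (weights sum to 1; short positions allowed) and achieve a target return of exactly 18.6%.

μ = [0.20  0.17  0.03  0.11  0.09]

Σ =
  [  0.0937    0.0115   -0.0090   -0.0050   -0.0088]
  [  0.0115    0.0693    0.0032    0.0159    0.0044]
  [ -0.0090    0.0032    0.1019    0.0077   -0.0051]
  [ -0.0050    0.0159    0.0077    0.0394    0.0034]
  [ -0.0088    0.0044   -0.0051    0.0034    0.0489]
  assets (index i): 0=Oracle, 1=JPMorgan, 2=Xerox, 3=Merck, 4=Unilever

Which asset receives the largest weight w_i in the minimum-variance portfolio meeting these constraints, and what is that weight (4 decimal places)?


x=Σ⁻¹μ = [2.3091  1.4037  0.3834  2.2699  2.0119]
y=Σ⁻¹𝟙 = [14.2219  5.3459  10.4173  21.0810  22.1490]
a=μᵀx=1.142708  b=𝟙ᵀx=8.378017  c=𝟙ᵀy=73.215070  D=ac−b²=13.472294
λ₁=(c·0.186−b)/D = (73.215070·0.186−8.378017)/13.472294 = 0.388945
λ₂=(a−b·0.186)/D = (1.142708−8.378017·0.186)/13.472294 = -0.030849
w* = 0.388945·x + -0.030849·y:
  w_0 = 0.388945·2.3091 + -0.030849·14.2219 = 0.4594  (Oracle)
  w_1 = 0.388945·1.4037 + -0.030849·5.3459 = 0.3810  (JPMorgan)
  w_2 = 0.388945·0.3834 + -0.030849·10.4173 = -0.1722  (Xerox)
  w_3 = 0.388945·2.2699 + -0.030849·21.0810 = 0.2325  (Merck)
  w_4 = 0.388945·2.0119 + -0.030849·22.1490 = 0.0993  (Unilever)
Σw_i=1.0000  μᵀw=0.1860
σ²=wᵀΣw=λ₁·μ_p+λ₂ = 0.388945·0.186 + -0.030849 = 0.041495 ≈ 0.0415

Oracle (0.4594)


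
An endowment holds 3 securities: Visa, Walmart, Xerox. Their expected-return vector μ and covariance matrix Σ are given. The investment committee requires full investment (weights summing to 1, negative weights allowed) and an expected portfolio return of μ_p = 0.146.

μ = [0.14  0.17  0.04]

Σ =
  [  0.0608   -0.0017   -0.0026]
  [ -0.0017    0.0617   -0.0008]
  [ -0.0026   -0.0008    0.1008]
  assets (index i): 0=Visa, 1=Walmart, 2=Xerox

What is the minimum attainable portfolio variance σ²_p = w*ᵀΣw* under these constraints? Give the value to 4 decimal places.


0.0255

x=Σ⁻¹μ = [2.4023  2.8277  0.4812]
y=Σ⁻¹𝟙 = [17.3668  16.8221  10.5021]
a=μᵀx=0.836276  b=𝟙ᵀx=5.711201  c=𝟙ᵀy=44.691052  D=ac−b²=4.756233
λ₁=(c·0.146−b)/D = (44.691052·0.146−5.711201)/4.756233 = 0.171079
λ₂=(a−b·0.146)/D = (0.836276−5.711201·0.146)/4.756233 = 0.000513
w* = 0.171079·x + 0.000513·y:
  w_0 = 0.171079·2.4023 + 0.000513·17.3668 = 0.4199  (Visa)
  w_1 = 0.171079·2.8277 + 0.000513·16.8221 = 0.4924  (Walmart)
  w_2 = 0.171079·0.4812 + 0.000513·10.5021 = 0.0877  (Xerox)
Σw_i=1.0000  μᵀw=0.1460
σ²=wᵀΣw=λ₁·μ_p+λ₂ = 0.171079·0.146 + 0.000513 = 0.025491 ≈ 0.0255


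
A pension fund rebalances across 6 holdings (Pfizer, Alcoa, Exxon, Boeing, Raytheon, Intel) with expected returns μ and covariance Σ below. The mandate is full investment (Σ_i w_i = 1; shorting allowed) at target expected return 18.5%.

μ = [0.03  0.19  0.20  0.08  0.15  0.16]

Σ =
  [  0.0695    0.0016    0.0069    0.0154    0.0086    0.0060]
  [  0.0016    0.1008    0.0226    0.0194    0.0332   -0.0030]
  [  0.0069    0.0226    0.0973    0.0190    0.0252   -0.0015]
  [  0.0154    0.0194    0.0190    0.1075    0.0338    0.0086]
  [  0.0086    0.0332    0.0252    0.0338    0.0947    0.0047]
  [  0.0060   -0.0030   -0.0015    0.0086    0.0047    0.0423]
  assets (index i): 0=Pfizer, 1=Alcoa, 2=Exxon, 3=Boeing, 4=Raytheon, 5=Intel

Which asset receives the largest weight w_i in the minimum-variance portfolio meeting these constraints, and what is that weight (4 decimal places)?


Intel (0.5594)

g=Σ⁻¹μ = [-0.1136  1.5091  1.6964  -0.2931  0.5215  3.9674]
h=Σ⁻¹𝟙 = [10.6945  7.3374  6.8386  2.4613  3.2246  22.0279]
a=μᵀg=1.312164  b=𝟙ᵀg=7.287731  c=𝟙ᵀh=52.584408  D=ac−b²=15.888338
λ₁=(c·0.185−b)/D = (52.584408·0.185−7.287731)/15.888338 = 0.153596
λ₂=(a−b·0.185)/D = (1.312164−7.287731·0.185)/15.888338 = -0.002270
w* = 0.153596·g + -0.002270·h:
  w_0 = 0.153596·-0.1136 + -0.002270·10.6945 = -0.0417  (Pfizer)
  w_1 = 0.153596·1.5091 + -0.002270·7.3374 = 0.2151  (Alcoa)
  w_2 = 0.153596·1.6964 + -0.002270·6.8386 = 0.2450  (Exxon)
  w_3 = 0.153596·-0.2931 + -0.002270·2.4613 = -0.0506  (Boeing)
  w_4 = 0.153596·0.5215 + -0.002270·3.2246 = 0.0728  (Raytheon)
  w_5 = 0.153596·3.9674 + -0.002270·22.0279 = 0.5594  (Intel)
Σw_i=1.0000  μᵀw=0.1850
σ²=wᵀΣw=λ₁·μ_p+λ₂ = 0.153596·0.185 + -0.002270 = 0.026145 ≈ 0.0261


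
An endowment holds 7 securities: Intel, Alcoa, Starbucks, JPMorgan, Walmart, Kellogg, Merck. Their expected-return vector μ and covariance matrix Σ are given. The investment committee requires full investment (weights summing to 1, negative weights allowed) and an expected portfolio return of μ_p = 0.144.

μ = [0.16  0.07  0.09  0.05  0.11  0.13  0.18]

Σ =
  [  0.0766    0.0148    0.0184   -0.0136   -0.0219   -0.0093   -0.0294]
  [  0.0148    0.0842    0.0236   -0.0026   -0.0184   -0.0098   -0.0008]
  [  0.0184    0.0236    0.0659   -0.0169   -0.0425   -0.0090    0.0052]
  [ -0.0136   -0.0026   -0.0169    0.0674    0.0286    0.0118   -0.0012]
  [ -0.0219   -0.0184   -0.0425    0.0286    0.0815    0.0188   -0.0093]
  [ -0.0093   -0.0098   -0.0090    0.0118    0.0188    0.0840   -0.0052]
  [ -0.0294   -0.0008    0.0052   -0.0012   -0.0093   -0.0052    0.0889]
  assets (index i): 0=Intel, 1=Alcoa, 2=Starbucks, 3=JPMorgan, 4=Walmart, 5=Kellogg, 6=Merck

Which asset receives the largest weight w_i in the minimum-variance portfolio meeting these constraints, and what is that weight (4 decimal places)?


Intel (0.2924)

p=Σ⁻¹μ = [4.2039  0.4610  2.5082  0.4015  3.7974  1.6628  3.7724]
q=Σ⁻¹𝟙 = [25.8137  8.1867  28.2291  12.5711  31.2911  11.3546  22.3151]
a=μᵀp=2.263625  b=𝟙ᵀp=16.807264  c=𝟙ᵀq=139.761322  D=ac−b²=33.883152
λ₁=(c·0.144−b)/D = (139.761322·0.144−16.807264)/33.883152 = 0.097936
λ₂=(a−b·0.144)/D = (2.263625−16.807264·0.144)/33.883152 = -0.004622
w* = 0.097936·p + -0.004622·q:
  w_0 = 0.097936·4.2039 + -0.004622·25.8137 = 0.2924  (Intel)
  w_1 = 0.097936·0.4610 + -0.004622·8.1867 = 0.0073  (Alcoa)
  w_2 = 0.097936·2.5082 + -0.004622·28.2291 = 0.1152  (Starbucks)
  w_3 = 0.097936·0.4015 + -0.004622·12.5711 = -0.0188  (JPMorgan)
  w_4 = 0.097936·3.7974 + -0.004622·31.2911 = 0.2273  (Walmart)
  w_5 = 0.097936·1.6628 + -0.004622·11.3546 = 0.1104  (Kellogg)
  w_6 = 0.097936·3.7724 + -0.004622·22.3151 = 0.2663  (Merck)
Σw_i=1.0000  μᵀw=0.1440
σ²=wᵀΣw=λ₁·μ_p+λ₂ = 0.097936·0.144 + -0.004622 = 0.009480 ≈ 0.0095


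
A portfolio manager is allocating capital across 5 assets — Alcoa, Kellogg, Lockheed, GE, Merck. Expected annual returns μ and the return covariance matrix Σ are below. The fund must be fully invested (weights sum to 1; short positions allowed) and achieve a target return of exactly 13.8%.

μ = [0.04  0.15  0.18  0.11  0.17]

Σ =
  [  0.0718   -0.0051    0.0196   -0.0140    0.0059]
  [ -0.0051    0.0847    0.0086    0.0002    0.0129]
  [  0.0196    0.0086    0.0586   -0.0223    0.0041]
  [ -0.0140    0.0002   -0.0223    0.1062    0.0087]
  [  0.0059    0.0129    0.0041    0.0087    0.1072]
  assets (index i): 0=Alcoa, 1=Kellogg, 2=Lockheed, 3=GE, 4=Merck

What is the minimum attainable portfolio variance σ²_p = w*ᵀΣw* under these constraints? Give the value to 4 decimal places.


g=Σ⁻¹μ = [-0.0747  1.2320  3.4633  1.6546  1.1749]
h=Σ⁻¹𝟙 = [12.4329  9.9946  16.3735  14.0093  5.6782]
a=μᵀg=1.186945  b=𝟙ᵀg=7.450065  c=𝟙ᵀh=58.488566  D=ac−b²=13.919251
λ₁=(c·0.138−b)/D = (58.488566·0.138−7.450065)/13.919251 = 0.044640
λ₂=(a−b·0.138)/D = (1.186945−7.450065·0.138)/13.919251 = 0.011411
w* = 0.044640·g + 0.011411·h:
  w_0 = 0.044640·-0.0747 + 0.011411·12.4329 = 0.1385  (Alcoa)
  w_1 = 0.044640·1.2320 + 0.011411·9.9946 = 0.1690  (Kellogg)
  w_2 = 0.044640·3.4633 + 0.011411·16.3735 = 0.3414  (Lockheed)
  w_3 = 0.044640·1.6546 + 0.011411·14.0093 = 0.2337  (GE)
  w_4 = 0.044640·1.1749 + 0.011411·5.6782 = 0.1172  (Merck)
Σw_i=1.0000  μᵀw=0.1380
σ²=wᵀΣw=λ₁·μ_p+λ₂ = 0.044640·0.138 + 0.011411 = 0.017572 ≈ 0.0176

0.0176


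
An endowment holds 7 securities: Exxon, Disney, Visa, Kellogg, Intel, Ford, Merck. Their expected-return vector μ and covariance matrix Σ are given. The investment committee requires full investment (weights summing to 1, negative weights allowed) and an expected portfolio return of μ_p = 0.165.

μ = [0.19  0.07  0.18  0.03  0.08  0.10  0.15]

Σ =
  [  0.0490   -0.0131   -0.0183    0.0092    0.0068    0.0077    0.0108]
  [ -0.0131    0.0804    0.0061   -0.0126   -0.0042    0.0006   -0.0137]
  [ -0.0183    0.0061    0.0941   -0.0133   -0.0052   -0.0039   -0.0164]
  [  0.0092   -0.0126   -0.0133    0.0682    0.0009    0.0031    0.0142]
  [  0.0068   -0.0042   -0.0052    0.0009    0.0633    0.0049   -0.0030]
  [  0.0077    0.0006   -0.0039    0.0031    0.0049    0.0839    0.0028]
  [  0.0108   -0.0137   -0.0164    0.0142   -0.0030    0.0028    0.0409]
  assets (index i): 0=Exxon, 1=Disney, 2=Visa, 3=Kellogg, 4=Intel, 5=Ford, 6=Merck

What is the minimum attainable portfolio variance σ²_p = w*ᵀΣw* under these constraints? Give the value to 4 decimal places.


0.0112

u=Σ⁻¹μ = [4.4623  2.1869  3.5561  -0.1009  1.3937  0.6963  4.7372]
v=Σ⁻¹𝟙 = [21.5644  22.5135  21.9668  13.0793  17.4370  8.2545  31.2779]
a=μᵀu=2.529711  b=𝟙ᵀu=16.931681  c=𝟙ᵀv=136.093382  D=ac−b²=57.595101
λ₁=(c·0.165−b)/D = (136.093382·0.165−16.931681)/57.595101 = 0.095906
λ₂=(a−b·0.165)/D = (2.529711−16.931681·0.165)/57.595101 = -0.004584
w* = 0.095906·u + -0.004584·v:
  w_0 = 0.095906·4.4623 + -0.004584·21.5644 = 0.3291  (Exxon)
  w_1 = 0.095906·2.1869 + -0.004584·22.5135 = 0.1065  (Disney)
  w_2 = 0.095906·3.5561 + -0.004584·21.9668 = 0.2404  (Visa)
  w_3 = 0.095906·-0.1009 + -0.004584·13.0793 = -0.0696  (Kellogg)
  w_4 = 0.095906·1.3937 + -0.004584·17.4370 = 0.0537  (Intel)
  w_5 = 0.095906·0.6963 + -0.004584·8.2545 = 0.0289  (Ford)
  w_6 = 0.095906·4.7372 + -0.004584·31.2779 = 0.3110  (Merck)
Σw_i=1.0000  μᵀw=0.1650
σ²=wᵀΣw=λ₁·μ_p+λ₂ = 0.095906·0.165 + -0.004584 = 0.011241 ≈ 0.0112


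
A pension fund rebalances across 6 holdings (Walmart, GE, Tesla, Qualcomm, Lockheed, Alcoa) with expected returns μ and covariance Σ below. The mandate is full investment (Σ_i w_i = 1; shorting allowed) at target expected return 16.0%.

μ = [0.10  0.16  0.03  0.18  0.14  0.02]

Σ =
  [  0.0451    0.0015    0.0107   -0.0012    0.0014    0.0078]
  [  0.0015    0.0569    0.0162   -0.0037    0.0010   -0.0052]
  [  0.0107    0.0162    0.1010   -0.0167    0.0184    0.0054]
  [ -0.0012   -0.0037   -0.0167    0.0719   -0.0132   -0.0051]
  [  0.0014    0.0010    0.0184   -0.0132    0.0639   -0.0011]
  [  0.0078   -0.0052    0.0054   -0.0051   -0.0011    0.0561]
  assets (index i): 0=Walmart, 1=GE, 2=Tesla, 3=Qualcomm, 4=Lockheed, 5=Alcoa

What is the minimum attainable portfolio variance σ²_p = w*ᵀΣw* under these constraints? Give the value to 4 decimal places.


p=Σ⁻¹μ = [2.0901  3.1134  -0.4668  3.1753  2.8996  0.7449]
q=Σ⁻¹𝟙 = [17.2608  18.7092  4.1471  20.8528  18.4193  19.0173]
a=μᵀp=1.685545  b=𝟙ᵀp=11.556522  c=𝟙ᵀq=98.406504  D=ac−b²=32.315348
λ₁=(c·0.160−b)/D = (98.406504·0.160−11.556522)/32.315348 = 0.129614
λ₂=(a−b·0.160)/D = (1.685545−11.556522·0.160)/32.315348 = -0.005059
w* = 0.129614·p + -0.005059·q:
  w_0 = 0.129614·2.0901 + -0.005059·17.2608 = 0.1836  (Walmart)
  w_1 = 0.129614·3.1134 + -0.005059·18.7092 = 0.3089  (GE)
  w_2 = 0.129614·-0.4668 + -0.005059·4.1471 = -0.0815  (Tesla)
  w_3 = 0.129614·3.1753 + -0.005059·20.8528 = 0.3061  (Qualcomm)
  w_4 = 0.129614·2.8996 + -0.005059·18.4193 = 0.2826  (Lockheed)
  w_5 = 0.129614·0.7449 + -0.005059·19.0173 = 0.0003  (Alcoa)
Σw_i=1.0000  μᵀw=0.1600
σ²=wᵀΣw=λ₁·μ_p+λ₂ = 0.129614·0.160 + -0.005059 = 0.015679 ≈ 0.0157

0.0157


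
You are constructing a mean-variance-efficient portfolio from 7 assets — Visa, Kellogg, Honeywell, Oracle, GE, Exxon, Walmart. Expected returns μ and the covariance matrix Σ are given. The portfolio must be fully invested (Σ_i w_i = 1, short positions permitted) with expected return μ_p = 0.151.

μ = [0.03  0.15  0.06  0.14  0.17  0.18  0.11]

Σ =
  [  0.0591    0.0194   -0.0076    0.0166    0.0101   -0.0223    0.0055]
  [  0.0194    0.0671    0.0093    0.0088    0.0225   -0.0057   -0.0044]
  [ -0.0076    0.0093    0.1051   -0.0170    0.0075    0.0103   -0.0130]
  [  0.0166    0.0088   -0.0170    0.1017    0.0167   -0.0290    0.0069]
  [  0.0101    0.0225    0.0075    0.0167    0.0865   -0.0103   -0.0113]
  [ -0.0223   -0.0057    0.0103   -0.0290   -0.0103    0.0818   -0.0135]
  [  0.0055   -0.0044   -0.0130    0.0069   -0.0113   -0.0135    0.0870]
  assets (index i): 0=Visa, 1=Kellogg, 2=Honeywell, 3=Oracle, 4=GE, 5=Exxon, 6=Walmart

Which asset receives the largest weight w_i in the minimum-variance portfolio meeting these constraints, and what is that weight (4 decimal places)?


u=Σ⁻¹μ = [0.3639  1.6545  0.5257  1.8474  1.7814  3.5650  2.0416]
v=Σ⁻¹𝟙 = [19.0275  6.2181  11.2859  12.4713  9.4180  24.7323  16.3642]
a=μᵀu=1.718396  b=𝟙ᵀu=11.779595  c=𝟙ᵀv=99.517171  D=ac−b²=32.251037
λ₁=(c·0.151−b)/D = (99.517171·0.151−11.779595)/32.251037 = 0.100694
λ₂=(a−b·0.151)/D = (1.718396−11.779595·0.151)/32.251037 = -0.001870
w* = 0.100694·u + -0.001870·v:
  w_0 = 0.100694·0.3639 + -0.001870·19.0275 = 0.0011  (Visa)
  w_1 = 0.100694·1.6545 + -0.001870·6.2181 = 0.1550  (Kellogg)
  w_2 = 0.100694·0.5257 + -0.001870·11.2859 = 0.0318  (Honeywell)
  w_3 = 0.100694·1.8474 + -0.001870·12.4713 = 0.1627  (Oracle)
  w_4 = 0.100694·1.7814 + -0.001870·9.4180 = 0.1618  (GE)
  w_5 = 0.100694·3.5650 + -0.001870·24.7323 = 0.3127  (Exxon)
  w_6 = 0.100694·2.0416 + -0.001870·16.3642 = 0.1750  (Walmart)
Σw_i=1.0000  μᵀw=0.1510
σ²=wᵀΣw=λ₁·μ_p+λ₂ = 0.100694·0.151 + -0.001870 = 0.013334 ≈ 0.0133

Exxon (0.3127)


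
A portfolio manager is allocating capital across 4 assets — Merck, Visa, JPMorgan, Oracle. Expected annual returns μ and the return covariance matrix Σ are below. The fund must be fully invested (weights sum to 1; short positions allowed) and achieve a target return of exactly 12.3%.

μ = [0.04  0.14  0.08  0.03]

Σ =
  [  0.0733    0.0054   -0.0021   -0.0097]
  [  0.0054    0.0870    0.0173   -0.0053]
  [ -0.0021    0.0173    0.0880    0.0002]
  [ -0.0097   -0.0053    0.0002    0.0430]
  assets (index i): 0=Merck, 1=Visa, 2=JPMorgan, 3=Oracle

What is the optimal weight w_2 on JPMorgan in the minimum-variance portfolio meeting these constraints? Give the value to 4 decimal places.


g=Σ⁻¹μ = [0.5864  1.5105  0.6238  1.0132]
h=Σ⁻¹𝟙 = [16.9090  10.2412  9.6895  28.2874]
a=μᵀg=0.315225  b=𝟙ᵀg=3.733916  c=𝟙ᵀh=65.127193  D=ac−b²=6.587607
λ₁=(c·0.123−b)/D = (65.127193·0.123−3.733916)/6.587607 = 0.649208
λ₂=(a−b·0.123)/D = (0.315225−3.733916·0.123)/6.587607 = -0.021866
w* = 0.649208·g + -0.021866·h:
  w_0 = 0.649208·0.5864 + -0.021866·16.9090 = 0.0109  (Merck)
  w_1 = 0.649208·1.5105 + -0.021866·10.2412 = 0.7567  (Visa)
  w_2 = 0.649208·0.6238 + -0.021866·9.6895 = 0.1931  (JPMorgan)
  w_3 = 0.649208·1.0132 + -0.021866·28.2874 = 0.0393  (Oracle)
Σw_i=1.0000  μᵀw=0.1230
σ²=wᵀΣw=λ₁·μ_p+λ₂ = 0.649208·0.123 + -0.021866 = 0.057986 ≈ 0.0580

0.1931


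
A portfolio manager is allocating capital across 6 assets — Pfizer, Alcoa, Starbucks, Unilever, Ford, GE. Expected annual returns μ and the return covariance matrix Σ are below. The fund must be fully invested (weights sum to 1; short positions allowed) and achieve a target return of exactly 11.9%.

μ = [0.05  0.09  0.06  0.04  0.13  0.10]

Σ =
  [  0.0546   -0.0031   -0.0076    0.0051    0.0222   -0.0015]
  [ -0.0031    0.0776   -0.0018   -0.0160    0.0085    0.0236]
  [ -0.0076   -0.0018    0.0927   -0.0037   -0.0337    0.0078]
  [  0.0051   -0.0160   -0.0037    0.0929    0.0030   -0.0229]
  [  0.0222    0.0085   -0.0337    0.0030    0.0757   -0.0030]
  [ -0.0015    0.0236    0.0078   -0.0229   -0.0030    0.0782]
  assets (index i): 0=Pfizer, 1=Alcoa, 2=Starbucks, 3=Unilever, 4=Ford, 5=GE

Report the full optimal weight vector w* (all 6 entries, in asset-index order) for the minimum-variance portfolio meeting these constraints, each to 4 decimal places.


g=Σ⁻¹μ = [0.2097  0.7526  1.4136  0.8405  2.2167  1.2458]
h=Σ⁻¹𝟙 = [14.0192  11.3728  17.2843  15.3447  15.4228  12.9856]
a=μᵀg=0.609406  b=𝟙ᵀg=6.678888  c=𝟙ᵀh=86.429468  D=ac−b²=8.063077
λ₁=(c·0.119−b)/D = (86.429468·0.119−6.678888)/8.063077 = 0.447251
λ₂=(a−b·0.119)/D = (0.609406−6.678888·0.119)/8.063077 = -0.022991
w* = 0.447251·g + -0.022991·h:
  w_0 = 0.447251·0.2097 + -0.022991·14.0192 = -0.2285  (Pfizer)
  w_1 = 0.447251·0.7526 + -0.022991·11.3728 = 0.0751  (Alcoa)
  w_2 = 0.447251·1.4136 + -0.022991·17.2843 = 0.2349  (Starbucks)
  w_3 = 0.447251·0.8405 + -0.022991·15.3447 = 0.0231  (Unilever)
  w_4 = 0.447251·2.2167 + -0.022991·15.4228 = 0.6368  (Ford)
  w_5 = 0.447251·1.2458 + -0.022991·12.9856 = 0.2586  (GE)
Σw_i=1.0000  μᵀw=0.1190
σ²=wᵀΣw=λ₁·μ_p+λ₂ = 0.447251·0.119 + -0.022991 = 0.030231 ≈ 0.0302

-0.2285  0.0751  0.2349  0.0231  0.6368  0.2586
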